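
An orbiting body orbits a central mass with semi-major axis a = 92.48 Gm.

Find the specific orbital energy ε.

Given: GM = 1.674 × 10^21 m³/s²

Convert to SI: a = 92.48 Gm = 9.248e+10 m.
ε = −GM / (2a).
ε = −1.674e+21 / (2 · 9.248e+10) J/kg ≈ -9.051e+09 J/kg = -9.051 GJ/kg.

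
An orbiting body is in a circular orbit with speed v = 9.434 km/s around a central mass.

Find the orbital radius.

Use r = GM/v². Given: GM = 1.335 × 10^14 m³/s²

Convert to SI: v = 9.434 km/s = 9434 m/s.
For a circular orbit, v² = GM / r, so r = GM / v².
r = 1.335e+14 / (9434)² m ≈ 1.5e+06 m = 1.5 Mm.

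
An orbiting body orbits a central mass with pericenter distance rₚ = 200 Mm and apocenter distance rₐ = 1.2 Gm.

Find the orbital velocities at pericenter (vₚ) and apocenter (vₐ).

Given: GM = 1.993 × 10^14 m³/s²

Convert to SI: rₚ = 200 Mm = 2e+08 m; rₐ = 1.2 Gm = 1.2e+09 m.
Use the vis-viva equation v² = GM(2/r − 1/a) with a = (rₚ + rₐ)/2 = (2e+08 + 1.2e+09)/2 = 7e+08 m.
vₚ = √(GM · (2/rₚ − 1/a)) = √(1.993e+14 · (2/2e+08 − 1/7e+08)) m/s ≈ 1307 m/s = 1.307 km/s.
vₐ = √(GM · (2/rₐ − 1/a)) = √(1.993e+14 · (2/1.2e+09 − 1/7e+08)) m/s ≈ 217.8 m/s = 217.8 m/s.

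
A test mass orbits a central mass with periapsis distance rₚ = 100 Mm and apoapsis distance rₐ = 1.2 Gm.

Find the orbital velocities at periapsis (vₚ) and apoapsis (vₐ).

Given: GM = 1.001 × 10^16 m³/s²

Convert to SI: rₚ = 100 Mm = 1e+08 m; rₐ = 1.2 Gm = 1.2e+09 m.
Use the vis-viva equation v² = GM(2/r − 1/a) with a = (rₚ + rₐ)/2 = (1e+08 + 1.2e+09)/2 = 6.5e+08 m.
vₚ = √(GM · (2/rₚ − 1/a)) = √(1.001e+16 · (2/1e+08 − 1/6.5e+08)) m/s ≈ 1.359e+04 m/s = 13.59 km/s.
vₐ = √(GM · (2/rₐ − 1/a)) = √(1.001e+16 · (2/1.2e+09 − 1/6.5e+08)) m/s ≈ 1133 m/s = 1.133 km/s.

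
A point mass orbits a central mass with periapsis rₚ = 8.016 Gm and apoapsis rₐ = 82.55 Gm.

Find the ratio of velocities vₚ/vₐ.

Convert to SI: rₚ = 8.016 Gm = 8.016e+09 m; rₐ = 82.55 Gm = 8.255e+10 m.
Conservation of angular momentum gives rₚvₚ = rₐvₐ, so vₚ/vₐ = rₐ/rₚ.
vₚ/vₐ = 8.255e+10 / 8.016e+09 ≈ 10.3.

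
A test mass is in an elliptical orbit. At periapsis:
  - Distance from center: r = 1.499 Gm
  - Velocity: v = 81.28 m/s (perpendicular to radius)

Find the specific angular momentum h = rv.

Convert to SI: r = 1.499 Gm = 1.499e+09 m.
With v perpendicular to r, h = r · v.
h = 1.499e+09 · 81.28 m²/s ≈ 1.218e+11 m²/s.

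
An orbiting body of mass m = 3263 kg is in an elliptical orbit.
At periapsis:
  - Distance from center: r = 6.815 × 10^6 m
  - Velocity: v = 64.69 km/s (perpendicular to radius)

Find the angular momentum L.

Convert to SI: v = 64.69 km/s = 64690 m/s.
Since v is perpendicular to r, L = m · v · r.
L = 3263 · 64690 · 6.815e+06 kg·m²/s ≈ 1.439e+15 kg·m²/s.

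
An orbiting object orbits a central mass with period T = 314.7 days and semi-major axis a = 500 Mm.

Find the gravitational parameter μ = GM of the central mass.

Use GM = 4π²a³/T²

Convert to SI: T = 314.7 days = 2.71901e+07 s; a = 500 Mm = 5e+08 m.
GM = 4π² · a³ / T².
GM = 4π² · (5e+08)³ / (2.71901e+07)² m³/s² ≈ 6.675e+12 m³/s² = 6.675 × 10^12 m³/s².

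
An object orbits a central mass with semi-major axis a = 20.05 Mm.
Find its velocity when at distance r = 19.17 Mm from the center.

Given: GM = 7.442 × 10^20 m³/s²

Convert to SI: a = 20.05 Mm = 2.005e+07 m; r = 19.17 Mm = 1.917e+07 m.
Vis-viva: v = √(GM · (2/r − 1/a)).
2/r − 1/a = 2/1.917e+07 − 1/2.005e+07 = 5.44544e-08 m⁻¹.
v = √(7.442e+20 · 5.44544e-08) m/s ≈ 6.366e+06 m/s = 6366 km/s.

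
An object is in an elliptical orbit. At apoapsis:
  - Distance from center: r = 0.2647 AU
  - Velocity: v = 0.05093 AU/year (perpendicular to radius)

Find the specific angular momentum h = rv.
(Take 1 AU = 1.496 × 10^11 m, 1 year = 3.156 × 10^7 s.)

Convert to SI: r = 0.2647 AU = 3.95991e+10 m; v = 0.05093 AU/year = 241.417 m/s.
With v perpendicular to r, h = r · v.
h = 3.95991e+10 · 241.417 m²/s ≈ 9.56e+12 m²/s.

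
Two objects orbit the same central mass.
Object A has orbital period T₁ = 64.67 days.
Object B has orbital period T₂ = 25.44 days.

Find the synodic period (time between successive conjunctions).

Convert to SI: T₁ = 64.67 days = 5.58749e+06 s; T₂ = 25.44 days = 2.19802e+06 s.
T_syn = |T₁ · T₂ / (T₁ − T₂)|.
T_syn = |5.58749e+06 · 2.19802e+06 / (5.58749e+06 − 2.19802e+06)| s ≈ 3.623e+06 s = 41.94 days.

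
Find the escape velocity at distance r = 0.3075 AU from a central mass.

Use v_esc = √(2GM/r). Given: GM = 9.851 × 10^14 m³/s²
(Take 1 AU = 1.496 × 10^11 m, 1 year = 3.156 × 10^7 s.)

Convert to SI: r = 0.3075 AU = 4.6002e+10 m.
Escape velocity comes from setting total energy to zero: ½v² − GM/r = 0 ⇒ v_esc = √(2GM / r).
v_esc = √(2 · 9.851e+14 / 4.6002e+10) m/s ≈ 207 m/s = 0.04366 AU/year.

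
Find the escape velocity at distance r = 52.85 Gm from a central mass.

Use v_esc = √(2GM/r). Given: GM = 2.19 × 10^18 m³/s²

Convert to SI: r = 52.85 Gm = 5.285e+10 m.
Escape velocity comes from setting total energy to zero: ½v² − GM/r = 0 ⇒ v_esc = √(2GM / r).
v_esc = √(2 · 2.19e+18 / 5.285e+10) m/s ≈ 9104 m/s = 9.104 km/s.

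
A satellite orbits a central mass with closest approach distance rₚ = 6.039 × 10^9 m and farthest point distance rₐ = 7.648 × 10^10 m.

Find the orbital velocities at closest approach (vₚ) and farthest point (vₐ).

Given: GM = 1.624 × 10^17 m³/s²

Use the vis-viva equation v² = GM(2/r − 1/a) with a = (rₚ + rₐ)/2 = (6.039e+09 + 7.648e+10)/2 = 4.12595e+10 m.
vₚ = √(GM · (2/rₚ − 1/a)) = √(1.624e+17 · (2/6.039e+09 − 1/4.12595e+10)) m/s ≈ 7060 m/s = 7.06 km/s.
vₐ = √(GM · (2/rₐ − 1/a)) = √(1.624e+17 · (2/7.648e+10 − 1/4.12595e+10)) m/s ≈ 557.5 m/s = 557.5 m/s.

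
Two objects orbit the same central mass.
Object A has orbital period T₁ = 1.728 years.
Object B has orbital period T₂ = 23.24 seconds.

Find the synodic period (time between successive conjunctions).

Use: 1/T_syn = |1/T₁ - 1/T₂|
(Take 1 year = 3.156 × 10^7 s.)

Convert to SI: T₁ = 1.728 years = 5.45357e+07 s.
T_syn = |T₁ · T₂ / (T₁ − T₂)|.
T_syn = |5.45357e+07 · 23.24 / (5.45357e+07 − 23.24)| s ≈ 23.24 s = 23.24 seconds.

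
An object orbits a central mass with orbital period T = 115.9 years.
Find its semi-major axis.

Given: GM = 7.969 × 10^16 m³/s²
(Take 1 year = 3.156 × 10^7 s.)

Convert to SI: T = 115.9 years = 3.6578e+09 s.
Invert Kepler's third law: a = (GM · T² / (4π²))^(1/3).
Substituting T = 3.6578e+09 s and GM = 7.969e+16 m³/s²:
a = (7.969e+16 · (3.6578e+09)² / (4π²))^(1/3) m
a ≈ 3e+11 m = 300 Gm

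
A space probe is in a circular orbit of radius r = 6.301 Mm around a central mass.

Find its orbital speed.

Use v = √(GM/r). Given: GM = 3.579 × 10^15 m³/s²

Convert to SI: r = 6.301 Mm = 6.301e+06 m.
For a circular orbit, gravity supplies the centripetal force, so v = √(GM / r).
v = √(3.579e+15 / 6.301e+06) m/s ≈ 2.383e+04 m/s = 23.83 km/s.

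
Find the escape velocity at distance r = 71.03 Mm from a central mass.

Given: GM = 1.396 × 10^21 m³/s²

Convert to SI: r = 71.03 Mm = 7.103e+07 m.
Escape velocity comes from setting total energy to zero: ½v² − GM/r = 0 ⇒ v_esc = √(2GM / r).
v_esc = √(2 · 1.396e+21 / 7.103e+07) m/s ≈ 6.27e+06 m/s = 6270 km/s.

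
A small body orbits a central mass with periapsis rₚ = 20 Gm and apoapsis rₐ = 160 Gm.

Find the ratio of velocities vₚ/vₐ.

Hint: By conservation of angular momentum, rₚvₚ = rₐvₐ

Convert to SI: rₚ = 20 Gm = 2e+10 m; rₐ = 160 Gm = 1.6e+11 m.
Conservation of angular momentum gives rₚvₚ = rₐvₐ, so vₚ/vₐ = rₐ/rₚ.
vₚ/vₐ = 1.6e+11 / 2e+10 ≈ 8.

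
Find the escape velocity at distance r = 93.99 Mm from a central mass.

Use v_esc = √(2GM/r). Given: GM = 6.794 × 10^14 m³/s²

Convert to SI: r = 93.99 Mm = 9.399e+07 m.
Escape velocity comes from setting total energy to zero: ½v² − GM/r = 0 ⇒ v_esc = √(2GM / r).
v_esc = √(2 · 6.794e+14 / 9.399e+07) m/s ≈ 3802 m/s = 3.802 km/s.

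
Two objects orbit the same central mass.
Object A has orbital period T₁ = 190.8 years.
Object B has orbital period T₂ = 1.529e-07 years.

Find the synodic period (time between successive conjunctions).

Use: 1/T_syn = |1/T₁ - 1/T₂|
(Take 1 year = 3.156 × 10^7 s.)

Convert to SI: T₁ = 190.8 years = 6.02165e+09 s; T₂ = 1.529e-07 years = 4.82552 s.
T_syn = |T₁ · T₂ / (T₁ − T₂)|.
T_syn = |6.02165e+09 · 4.82552 / (6.02165e+09 − 4.82552)| s ≈ 4.826 s = 1.529e-07 years.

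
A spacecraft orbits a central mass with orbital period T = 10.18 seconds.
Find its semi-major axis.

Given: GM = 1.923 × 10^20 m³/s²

Invert Kepler's third law: a = (GM · T² / (4π²))^(1/3).
Substituting T = 10.18 s and GM = 1.923e+20 m³/s²:
a = (1.923e+20 · (10.18)² / (4π²))^(1/3) m
a ≈ 7.962e+06 m = 7.962 × 10^6 m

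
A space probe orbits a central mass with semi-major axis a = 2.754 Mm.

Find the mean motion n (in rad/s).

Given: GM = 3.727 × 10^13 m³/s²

Convert to SI: a = 2.754 Mm = 2.754e+06 m.
n = √(GM / a³).
n = √(3.727e+13 / (2.754e+06)³) rad/s ≈ 0.001336 rad/s.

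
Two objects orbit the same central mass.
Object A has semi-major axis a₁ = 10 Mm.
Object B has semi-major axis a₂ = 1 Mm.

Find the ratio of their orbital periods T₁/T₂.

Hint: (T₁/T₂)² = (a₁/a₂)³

Convert to SI: a₁ = 10 Mm = 1e+07 m; a₂ = 1 Mm = 1e+06 m.
From Kepler's third law, (T₁/T₂)² = (a₁/a₂)³, so T₁/T₂ = (a₁/a₂)^(3/2).
a₁/a₂ = 1e+07 / 1e+06 = 10.
T₁/T₂ = (10)^(3/2) ≈ 31.62.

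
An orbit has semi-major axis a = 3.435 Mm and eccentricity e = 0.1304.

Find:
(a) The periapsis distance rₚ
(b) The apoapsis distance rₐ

Convert to SI: a = 3.435 Mm = 3.435e+06 m.
(a) rₚ = a(1 − e) = 3.435e+06 · (1 − 0.1304) = 3.435e+06 · 0.8696 ≈ 2.987e+06 m = 2.987 Mm.
(b) rₐ = a(1 + e) = 3.435e+06 · (1 + 0.1304) = 3.435e+06 · 1.1304 ≈ 3.883e+06 m = 3.883 Mm.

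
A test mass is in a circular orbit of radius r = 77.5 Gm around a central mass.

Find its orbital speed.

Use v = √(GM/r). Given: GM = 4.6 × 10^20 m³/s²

Convert to SI: r = 77.5 Gm = 7.75e+10 m.
For a circular orbit, gravity supplies the centripetal force, so v = √(GM / r).
v = √(4.6e+20 / 7.75e+10) m/s ≈ 7.704e+04 m/s = 77.04 km/s.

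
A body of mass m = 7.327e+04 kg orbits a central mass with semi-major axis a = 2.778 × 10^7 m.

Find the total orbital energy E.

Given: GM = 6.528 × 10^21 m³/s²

E = −GMm / (2a).
E = −6.528e+21 · 7.327e+04 / (2 · 2.778e+07) J ≈ -8.609e+18 J = -8.609 EJ.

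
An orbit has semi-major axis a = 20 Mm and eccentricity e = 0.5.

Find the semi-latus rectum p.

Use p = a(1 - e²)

Convert to SI: a = 20 Mm = 2e+07 m.
p = a (1 − e²).
p = 2e+07 · (1 − (0.5)²) = 2e+07 · 0.75 ≈ 1.5e+07 m = 15 Mm.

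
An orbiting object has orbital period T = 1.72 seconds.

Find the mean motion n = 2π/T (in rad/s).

n = 2π / T.
n = 2π / 1.72 s ≈ 3.653 rad/s.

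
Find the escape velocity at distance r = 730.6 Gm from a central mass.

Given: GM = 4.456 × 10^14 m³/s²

Convert to SI: r = 730.6 Gm = 7.306e+11 m.
Escape velocity comes from setting total energy to zero: ½v² − GM/r = 0 ⇒ v_esc = √(2GM / r).
v_esc = √(2 · 4.456e+14 / 7.306e+11) m/s ≈ 34.93 m/s = 34.93 m/s.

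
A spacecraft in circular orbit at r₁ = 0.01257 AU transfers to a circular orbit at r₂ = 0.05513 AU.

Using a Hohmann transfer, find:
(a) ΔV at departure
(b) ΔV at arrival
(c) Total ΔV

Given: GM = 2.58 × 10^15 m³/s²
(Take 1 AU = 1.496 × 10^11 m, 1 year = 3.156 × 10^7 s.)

Convert to SI: r₁ = 0.01257 AU = 1.88047e+09 m; r₂ = 0.05513 AU = 8.24745e+09 m.
Transfer semi-major axis: a_t = (r₁ + r₂)/2 = (1.88047e+09 + 8.24745e+09)/2 = 5.06396e+09 m.
Circular speeds: v₁ = √(GM/r₁) = 1171.32 m/s, v₂ = √(GM/r₂) = 559.307 m/s.
Transfer speeds (vis-viva v² = GM(2/r − 1/a_t)): v₁ᵗ = 1494.83 m/s, v₂ᵗ = 340.83 m/s.
(a) ΔV₁ = |v₁ᵗ − v₁| ≈ 323.5 m/s = 0.06825 AU/year.
(b) ΔV₂ = |v₂ − v₂ᵗ| ≈ 218.5 m/s = 0.04609 AU/year.
(c) ΔV_total = ΔV₁ + ΔV₂ ≈ 542 m/s = 0.1143 AU/year.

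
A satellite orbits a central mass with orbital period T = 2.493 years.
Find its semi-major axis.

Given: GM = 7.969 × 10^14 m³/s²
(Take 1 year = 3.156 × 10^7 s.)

Convert to SI: T = 2.493 years = 7.86791e+07 s.
Invert Kepler's third law: a = (GM · T² / (4π²))^(1/3).
Substituting T = 7.86791e+07 s and GM = 7.969e+14 m³/s²:
a = (7.969e+14 · (7.86791e+07)² / (4π²))^(1/3) m
a ≈ 4.999e+09 m = 4.999 Gm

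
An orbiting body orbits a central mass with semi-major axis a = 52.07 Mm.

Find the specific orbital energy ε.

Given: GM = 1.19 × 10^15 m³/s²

Convert to SI: a = 52.07 Mm = 5.207e+07 m.
ε = −GM / (2a).
ε = −1.19e+15 / (2 · 5.207e+07) J/kg ≈ -1.143e+07 J/kg = -11.43 MJ/kg.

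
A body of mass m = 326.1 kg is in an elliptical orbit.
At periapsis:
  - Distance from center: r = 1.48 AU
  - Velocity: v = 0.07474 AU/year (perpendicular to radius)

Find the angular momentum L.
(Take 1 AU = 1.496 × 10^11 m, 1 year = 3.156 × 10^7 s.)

Convert to SI: r = 1.48 AU = 2.21408e+11 m; v = 0.07474 AU/year = 354.281 m/s.
Since v is perpendicular to r, L = m · v · r.
L = 326.1 · 354.281 · 2.21408e+11 kg·m²/s ≈ 2.558e+16 kg·m²/s.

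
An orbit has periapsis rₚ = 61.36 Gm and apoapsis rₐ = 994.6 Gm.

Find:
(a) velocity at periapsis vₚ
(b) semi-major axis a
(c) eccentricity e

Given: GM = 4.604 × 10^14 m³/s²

Convert to SI: rₚ = 61.36 Gm = 6.136e+10 m; rₐ = 994.6 Gm = 9.946e+11 m.
(a) With a = (rₚ + rₐ)/2 = 5.2798e+11 m, vₚ = √(GM (2/rₚ − 1/a)) = √(4.604e+14 · (2/6.136e+10 − 1/5.2798e+11)) m/s ≈ 118.9 m/s
(b) a = (rₚ + rₐ)/2 = (6.136e+10 + 9.946e+11)/2 ≈ 5.28e+11 m
(c) e = (rₐ − rₚ)/(rₐ + rₚ) = (9.946e+11 − 6.136e+10)/(9.946e+11 + 6.136e+10) ≈ 0.8838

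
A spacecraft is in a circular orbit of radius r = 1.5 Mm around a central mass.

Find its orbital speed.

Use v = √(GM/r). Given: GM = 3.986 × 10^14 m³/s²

Convert to SI: r = 1.5 Mm = 1.5e+06 m.
For a circular orbit, gravity supplies the centripetal force, so v = √(GM / r).
v = √(3.986e+14 / 1.5e+06) m/s ≈ 1.63e+04 m/s = 16.3 km/s.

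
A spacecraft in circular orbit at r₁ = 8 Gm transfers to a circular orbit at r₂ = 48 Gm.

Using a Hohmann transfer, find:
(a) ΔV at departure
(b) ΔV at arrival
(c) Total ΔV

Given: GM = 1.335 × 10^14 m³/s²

Convert to SI: r₁ = 8 Gm = 8e+09 m; r₂ = 48 Gm = 4.8e+10 m.
Transfer semi-major axis: a_t = (r₁ + r₂)/2 = (8e+09 + 4.8e+10)/2 = 2.8e+10 m.
Circular speeds: v₁ = √(GM/r₁) = 129.18 m/s, v₂ = √(GM/r₂) = 52.7376 m/s.
Transfer speeds (vis-viva v² = GM(2/r − 1/a_t)): v₁ᵗ = 169.136 m/s, v₂ᵗ = 28.1894 m/s.
(a) ΔV₁ = |v₁ᵗ − v₁| ≈ 39.96 m/s = 39.96 m/s.
(b) ΔV₂ = |v₂ − v₂ᵗ| ≈ 24.55 m/s = 24.55 m/s.
(c) ΔV_total = ΔV₁ + ΔV₂ ≈ 64.5 m/s = 64.5 m/s.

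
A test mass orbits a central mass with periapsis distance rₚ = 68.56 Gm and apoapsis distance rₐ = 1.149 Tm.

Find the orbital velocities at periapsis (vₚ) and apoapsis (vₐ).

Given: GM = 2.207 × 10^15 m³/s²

Convert to SI: rₚ = 68.56 Gm = 6.856e+10 m; rₐ = 1.149 Tm = 1.149e+12 m.
Use the vis-viva equation v² = GM(2/r − 1/a) with a = (rₚ + rₐ)/2 = (6.856e+10 + 1.149e+12)/2 = 6.0878e+11 m.
vₚ = √(GM · (2/rₚ − 1/a)) = √(2.207e+15 · (2/6.856e+10 − 1/6.0878e+11)) m/s ≈ 246.5 m/s = 246.5 m/s.
vₐ = √(GM · (2/rₐ − 1/a)) = √(2.207e+15 · (2/1.149e+12 − 1/6.0878e+11)) m/s ≈ 14.71 m/s = 14.71 m/s.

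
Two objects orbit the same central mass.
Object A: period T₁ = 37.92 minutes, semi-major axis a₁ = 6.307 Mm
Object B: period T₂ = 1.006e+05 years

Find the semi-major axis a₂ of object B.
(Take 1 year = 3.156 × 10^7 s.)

Convert to SI: T₁ = 37.92 minutes = 2275.2 s; a₁ = 6.307 Mm = 6.307e+06 m; T₂ = 1.006e+05 years = 3.17494e+12 s.
Kepler's third law: (T₁/T₂)² = (a₁/a₂)³ ⇒ a₂ = a₁ · (T₂/T₁)^(2/3).
T₂/T₁ = 3.17494e+12 / 2275.2 = 1.39545e+09.
a₂ = 6.307e+06 · (1.39545e+09)^(2/3) m ≈ 7.876e+12 m = 7.876 Tm.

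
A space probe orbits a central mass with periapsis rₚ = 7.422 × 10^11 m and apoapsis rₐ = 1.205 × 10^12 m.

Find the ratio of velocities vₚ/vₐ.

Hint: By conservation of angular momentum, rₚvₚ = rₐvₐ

Conservation of angular momentum gives rₚvₚ = rₐvₐ, so vₚ/vₐ = rₐ/rₚ.
vₚ/vₐ = 1.205e+12 / 7.422e+11 ≈ 1.624.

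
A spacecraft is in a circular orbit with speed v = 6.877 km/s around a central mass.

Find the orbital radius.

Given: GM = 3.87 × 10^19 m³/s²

Convert to SI: v = 6.877 km/s = 6877 m/s.
For a circular orbit, v² = GM / r, so r = GM / v².
r = 3.87e+19 / (6877)² m ≈ 8.183e+11 m = 818.3 Gm.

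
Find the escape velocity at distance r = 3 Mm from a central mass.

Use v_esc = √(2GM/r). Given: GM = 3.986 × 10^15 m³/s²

Convert to SI: r = 3 Mm = 3e+06 m.
Escape velocity comes from setting total energy to zero: ½v² − GM/r = 0 ⇒ v_esc = √(2GM / r).
v_esc = √(2 · 3.986e+15 / 3e+06) m/s ≈ 5.155e+04 m/s = 51.55 km/s.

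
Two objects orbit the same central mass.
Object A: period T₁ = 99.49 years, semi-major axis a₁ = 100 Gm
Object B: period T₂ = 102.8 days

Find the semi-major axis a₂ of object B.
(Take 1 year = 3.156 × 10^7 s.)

Convert to SI: T₁ = 99.49 years = 3.1399e+09 s; a₁ = 100 Gm = 1e+11 m; T₂ = 102.8 days = 8.88192e+06 s.
Kepler's third law: (T₁/T₂)² = (a₁/a₂)³ ⇒ a₂ = a₁ · (T₂/T₁)^(2/3).
T₂/T₁ = 8.88192e+06 / 3.1399e+09 = 0.00282872.
a₂ = 1e+11 · (0.00282872)^(2/3) m ≈ 2e+09 m = 2 Gm.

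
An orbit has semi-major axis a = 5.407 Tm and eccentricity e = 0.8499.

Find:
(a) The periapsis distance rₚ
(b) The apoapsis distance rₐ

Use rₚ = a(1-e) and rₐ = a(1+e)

Convert to SI: a = 5.407 Tm = 5.407e+12 m.
(a) rₚ = a(1 − e) = 5.407e+12 · (1 − 0.8499) = 5.407e+12 · 0.1501 ≈ 8.116e+11 m = 811.6 Gm.
(b) rₐ = a(1 + e) = 5.407e+12 · (1 + 0.8499) = 5.407e+12 · 1.8499 ≈ 1e+13 m = 10 Tm.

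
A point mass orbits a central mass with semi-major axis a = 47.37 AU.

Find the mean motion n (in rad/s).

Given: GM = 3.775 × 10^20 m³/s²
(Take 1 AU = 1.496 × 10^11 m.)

Convert to SI: a = 47.37 AU = 7.08655e+12 m.
n = √(GM / a³).
n = √(3.775e+20 / (7.08655e+12)³) rad/s ≈ 1.03e-09 rad/s.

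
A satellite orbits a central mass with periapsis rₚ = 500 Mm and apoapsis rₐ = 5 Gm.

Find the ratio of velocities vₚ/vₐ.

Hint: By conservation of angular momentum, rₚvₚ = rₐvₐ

Convert to SI: rₚ = 500 Mm = 5e+08 m; rₐ = 5 Gm = 5e+09 m.
Conservation of angular momentum gives rₚvₚ = rₐvₐ, so vₚ/vₐ = rₐ/rₚ.
vₚ/vₐ = 5e+09 / 5e+08 ≈ 10.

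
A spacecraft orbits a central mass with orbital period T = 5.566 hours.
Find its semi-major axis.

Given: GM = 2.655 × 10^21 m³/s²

Convert to SI: T = 5.566 hours = 20037.6 s.
Invert Kepler's third law: a = (GM · T² / (4π²))^(1/3).
Substituting T = 20037.6 s and GM = 2.655e+21 m³/s²:
a = (2.655e+21 · (20037.6)² / (4π²))^(1/3) m
a ≈ 3e+09 m = 3 Gm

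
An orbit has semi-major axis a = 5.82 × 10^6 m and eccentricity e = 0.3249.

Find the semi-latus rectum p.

p = a (1 − e²).
p = 5.82e+06 · (1 − (0.3249)²) = 5.82e+06 · 0.89444 ≈ 5.206e+06 m = 5.206 × 10^6 m.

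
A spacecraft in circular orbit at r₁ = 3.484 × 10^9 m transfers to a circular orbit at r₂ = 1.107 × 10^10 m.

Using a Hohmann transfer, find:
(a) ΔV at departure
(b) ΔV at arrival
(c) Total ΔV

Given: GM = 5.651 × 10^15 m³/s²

Transfer semi-major axis: a_t = (r₁ + r₂)/2 = (3.484e+09 + 1.107e+10)/2 = 7.277e+09 m.
Circular speeds: v₁ = √(GM/r₁) = 1273.57 m/s, v₂ = √(GM/r₂) = 714.478 m/s.
Transfer speeds (vis-viva v² = GM(2/r − 1/a_t)): v₁ᵗ = 1570.8 m/s, v₂ᵗ = 494.37 m/s.
(a) ΔV₁ = |v₁ᵗ − v₁| ≈ 297.2 m/s = 297.2 m/s.
(b) ΔV₂ = |v₂ − v₂ᵗ| ≈ 220.1 m/s = 220.1 m/s.
(c) ΔV_total = ΔV₁ + ΔV₂ ≈ 517.3 m/s = 517.3 m/s.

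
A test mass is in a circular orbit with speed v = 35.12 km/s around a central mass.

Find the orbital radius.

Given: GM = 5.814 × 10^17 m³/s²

Convert to SI: v = 35.12 km/s = 35120 m/s.
For a circular orbit, v² = GM / r, so r = GM / v².
r = 5.814e+17 / (35120)² m ≈ 4.714e+08 m = 4.714 × 10^8 m.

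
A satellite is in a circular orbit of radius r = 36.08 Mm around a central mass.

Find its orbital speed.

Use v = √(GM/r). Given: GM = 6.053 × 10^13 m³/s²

Convert to SI: r = 36.08 Mm = 3.608e+07 m.
For a circular orbit, gravity supplies the centripetal force, so v = √(GM / r).
v = √(6.053e+13 / 3.608e+07) m/s ≈ 1295 m/s = 1.295 km/s.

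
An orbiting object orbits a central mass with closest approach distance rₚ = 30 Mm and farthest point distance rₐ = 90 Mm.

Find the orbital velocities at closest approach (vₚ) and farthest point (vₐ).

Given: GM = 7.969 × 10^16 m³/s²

Convert to SI: rₚ = 30 Mm = 3e+07 m; rₐ = 90 Mm = 9e+07 m.
Use the vis-viva equation v² = GM(2/r − 1/a) with a = (rₚ + rₐ)/2 = (3e+07 + 9e+07)/2 = 6e+07 m.
vₚ = √(GM · (2/rₚ − 1/a)) = √(7.969e+16 · (2/3e+07 − 1/6e+07)) m/s ≈ 6.312e+04 m/s = 63.12 km/s.
vₐ = √(GM · (2/rₐ − 1/a)) = √(7.969e+16 · (2/9e+07 − 1/6e+07)) m/s ≈ 2.104e+04 m/s = 21.04 km/s.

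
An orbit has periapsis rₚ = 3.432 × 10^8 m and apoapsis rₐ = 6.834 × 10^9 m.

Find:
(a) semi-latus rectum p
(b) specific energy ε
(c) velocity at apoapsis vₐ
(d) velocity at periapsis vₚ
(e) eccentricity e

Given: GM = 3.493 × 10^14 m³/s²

(a) From a = (rₚ + rₐ)/2 = 3.5886e+09 m and e = (rₐ − rₚ)/(rₐ + rₚ) = 0.904364, p = a(1 − e²) = 3.5886e+09 · (1 − (0.904364)²) ≈ 6.536e+08 m
(b) With a = (rₚ + rₐ)/2 = 3.5886e+09 m, ε = −GM/(2a) = −3.493e+14/(2 · 3.5886e+09) J/kg ≈ -4.867e+04 J/kg
(c) With a = (rₚ + rₐ)/2 = 3.5886e+09 m, vₐ = √(GM (2/rₐ − 1/a)) = √(3.493e+14 · (2/6.834e+09 − 1/3.5886e+09)) m/s ≈ 69.92 m/s
(d) With a = (rₚ + rₐ)/2 = 3.5886e+09 m, vₚ = √(GM (2/rₚ − 1/a)) = √(3.493e+14 · (2/3.432e+08 − 1/3.5886e+09)) m/s ≈ 1392 m/s
(e) e = (rₐ − rₚ)/(rₐ + rₚ) = (6.834e+09 − 3.432e+08)/(6.834e+09 + 3.432e+08) ≈ 0.9044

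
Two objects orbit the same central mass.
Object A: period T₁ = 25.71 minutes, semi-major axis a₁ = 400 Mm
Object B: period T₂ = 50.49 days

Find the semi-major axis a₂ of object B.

Convert to SI: T₁ = 25.71 minutes = 1542.6 s; a₁ = 400 Mm = 4e+08 m; T₂ = 50.49 days = 4.36234e+06 s.
Kepler's third law: (T₁/T₂)² = (a₁/a₂)³ ⇒ a₂ = a₁ · (T₂/T₁)^(2/3).
T₂/T₁ = 4.36234e+06 / 1542.6 = 2827.91.
a₂ = 4e+08 · (2827.91)^(2/3) m ≈ 7.999e+10 m = 79.99 Gm.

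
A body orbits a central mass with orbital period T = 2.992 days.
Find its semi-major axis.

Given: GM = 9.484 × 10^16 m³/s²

Convert to SI: T = 2.992 days = 258509 s.
Invert Kepler's third law: a = (GM · T² / (4π²))^(1/3).
Substituting T = 258509 s and GM = 9.484e+16 m³/s²:
a = (9.484e+16 · (258509)² / (4π²))^(1/3) m
a ≈ 5.435e+08 m = 543.5 Mm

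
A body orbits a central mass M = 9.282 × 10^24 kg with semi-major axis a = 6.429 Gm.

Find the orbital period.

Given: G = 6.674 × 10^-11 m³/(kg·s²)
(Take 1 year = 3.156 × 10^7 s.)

Convert to SI: a = 6.429 Gm = 6.429e+09 m.
GM = G · M = 6.674e-11 · 9.282e+24 = 6.19481e+14 m³/s².
Kepler's third law: T = 2π √(a³ / GM).
Substituting a = 6.429e+09 m and GM = 6.19481e+14 m³/s²:
T = 2π √((6.429e+09)³ / 6.19481e+14) s
T ≈ 1.301e+08 s = 4.123 years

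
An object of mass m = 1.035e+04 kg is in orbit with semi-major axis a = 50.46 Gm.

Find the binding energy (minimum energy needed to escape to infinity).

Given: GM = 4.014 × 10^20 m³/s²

Convert to SI: a = 50.46 Gm = 5.046e+10 m.
Total orbital energy is E = −GMm/(2a); binding energy is E_bind = −E = GMm/(2a).
E_bind = 4.014e+20 · 1.035e+04 / (2 · 5.046e+10) J ≈ 4.117e+13 J = 41.17 TJ.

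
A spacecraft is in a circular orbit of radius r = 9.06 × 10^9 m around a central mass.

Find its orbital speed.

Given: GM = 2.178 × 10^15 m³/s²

For a circular orbit, gravity supplies the centripetal force, so v = √(GM / r).
v = √(2.178e+15 / 9.06e+09) m/s ≈ 490.3 m/s = 490.3 m/s.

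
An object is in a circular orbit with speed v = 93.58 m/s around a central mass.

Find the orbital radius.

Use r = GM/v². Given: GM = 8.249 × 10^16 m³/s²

For a circular orbit, v² = GM / r, so r = GM / v².
r = 8.249e+16 / (93.58)² m ≈ 9.42e+12 m = 9.42 Tm.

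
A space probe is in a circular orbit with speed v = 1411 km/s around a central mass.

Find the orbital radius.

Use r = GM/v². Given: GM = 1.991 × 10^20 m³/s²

Convert to SI: v = 1411 km/s = 1.411e+06 m/s.
For a circular orbit, v² = GM / r, so r = GM / v².
r = 1.991e+20 / (1.411e+06)² m ≈ 1e+08 m = 100 Mm.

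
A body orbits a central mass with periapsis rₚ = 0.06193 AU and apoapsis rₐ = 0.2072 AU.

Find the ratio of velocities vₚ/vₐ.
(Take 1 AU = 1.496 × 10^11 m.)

Convert to SI: rₚ = 0.06193 AU = 9.26473e+09 m; rₐ = 0.2072 AU = 3.09971e+10 m.
Conservation of angular momentum gives rₚvₚ = rₐvₐ, so vₚ/vₐ = rₐ/rₚ.
vₚ/vₐ = 3.09971e+10 / 9.26473e+09 ≈ 3.346.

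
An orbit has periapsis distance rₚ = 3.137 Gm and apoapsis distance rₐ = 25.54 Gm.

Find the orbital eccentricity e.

Convert to SI: rₚ = 3.137 Gm = 3.137e+09 m; rₐ = 25.54 Gm = 2.554e+10 m.
e = (rₐ − rₚ) / (rₐ + rₚ).
e = (2.554e+10 − 3.137e+09) / (2.554e+10 + 3.137e+09) = 2.2403e+10 / 2.8677e+10 ≈ 0.7812.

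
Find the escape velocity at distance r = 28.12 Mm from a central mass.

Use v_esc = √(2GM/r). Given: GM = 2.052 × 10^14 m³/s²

Convert to SI: r = 28.12 Mm = 2.812e+07 m.
Escape velocity comes from setting total energy to zero: ½v² − GM/r = 0 ⇒ v_esc = √(2GM / r).
v_esc = √(2 · 2.052e+14 / 2.812e+07) m/s ≈ 3820 m/s = 3.82 km/s.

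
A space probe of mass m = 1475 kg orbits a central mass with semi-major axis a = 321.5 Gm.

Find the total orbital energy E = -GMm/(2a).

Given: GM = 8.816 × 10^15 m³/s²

Convert to SI: a = 321.5 Gm = 3.215e+11 m.
E = −GMm / (2a).
E = −8.816e+15 · 1475 / (2 · 3.215e+11) J ≈ -2.022e+07 J = -20.22 MJ.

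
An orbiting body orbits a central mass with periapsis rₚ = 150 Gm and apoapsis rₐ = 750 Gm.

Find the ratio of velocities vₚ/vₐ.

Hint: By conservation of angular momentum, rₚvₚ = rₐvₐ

Convert to SI: rₚ = 150 Gm = 1.5e+11 m; rₐ = 750 Gm = 7.5e+11 m.
Conservation of angular momentum gives rₚvₚ = rₐvₐ, so vₚ/vₐ = rₐ/rₚ.
vₚ/vₐ = 7.5e+11 / 1.5e+11 ≈ 5.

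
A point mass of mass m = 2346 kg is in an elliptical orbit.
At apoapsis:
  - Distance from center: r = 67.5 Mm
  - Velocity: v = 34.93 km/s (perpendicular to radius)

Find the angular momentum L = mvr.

Convert to SI: r = 67.5 Mm = 6.75e+07 m; v = 34.93 km/s = 34930 m/s.
Since v is perpendicular to r, L = m · v · r.
L = 2346 · 34930 · 6.75e+07 kg·m²/s ≈ 5.531e+15 kg·m²/s.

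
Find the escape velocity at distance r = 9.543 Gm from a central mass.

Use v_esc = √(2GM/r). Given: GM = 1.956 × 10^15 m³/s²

Convert to SI: r = 9.543 Gm = 9.543e+09 m.
Escape velocity comes from setting total energy to zero: ½v² − GM/r = 0 ⇒ v_esc = √(2GM / r).
v_esc = √(2 · 1.956e+15 / 9.543e+09) m/s ≈ 640.3 m/s = 640.3 m/s.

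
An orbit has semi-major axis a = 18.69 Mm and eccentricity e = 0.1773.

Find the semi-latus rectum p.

Convert to SI: a = 18.69 Mm = 1.869e+07 m.
p = a (1 − e²).
p = 1.869e+07 · (1 − (0.1773)²) = 1.869e+07 · 0.968565 ≈ 1.81e+07 m = 18.1 Mm.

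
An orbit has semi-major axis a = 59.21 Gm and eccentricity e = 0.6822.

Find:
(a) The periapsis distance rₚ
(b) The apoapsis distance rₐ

Convert to SI: a = 59.21 Gm = 5.921e+10 m.
(a) rₚ = a(1 − e) = 5.921e+10 · (1 − 0.6822) = 5.921e+10 · 0.3178 ≈ 1.882e+10 m = 18.82 Gm.
(b) rₐ = a(1 + e) = 5.921e+10 · (1 + 0.6822) = 5.921e+10 · 1.6822 ≈ 9.96e+10 m = 99.6 Gm.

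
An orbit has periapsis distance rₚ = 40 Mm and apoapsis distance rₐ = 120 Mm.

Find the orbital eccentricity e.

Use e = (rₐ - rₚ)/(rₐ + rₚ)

Convert to SI: rₚ = 40 Mm = 4e+07 m; rₐ = 120 Mm = 1.2e+08 m.
e = (rₐ − rₚ) / (rₐ + rₚ).
e = (1.2e+08 − 4e+07) / (1.2e+08 + 4e+07) = 8e+07 / 1.6e+08 ≈ 0.5.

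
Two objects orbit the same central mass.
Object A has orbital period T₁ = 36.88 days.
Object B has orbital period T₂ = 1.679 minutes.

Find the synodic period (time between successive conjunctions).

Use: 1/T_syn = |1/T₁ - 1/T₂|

Convert to SI: T₁ = 36.88 days = 3.18643e+06 s; T₂ = 1.679 minutes = 100.74 s.
T_syn = |T₁ · T₂ / (T₁ − T₂)|.
T_syn = |3.18643e+06 · 100.74 / (3.18643e+06 − 100.74)| s ≈ 100.7 s = 1.679 minutes.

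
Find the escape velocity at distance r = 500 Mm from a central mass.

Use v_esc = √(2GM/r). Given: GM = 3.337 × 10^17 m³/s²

Convert to SI: r = 500 Mm = 5e+08 m.
Escape velocity comes from setting total energy to zero: ½v² − GM/r = 0 ⇒ v_esc = √(2GM / r).
v_esc = √(2 · 3.337e+17 / 5e+08) m/s ≈ 3.653e+04 m/s = 36.53 km/s.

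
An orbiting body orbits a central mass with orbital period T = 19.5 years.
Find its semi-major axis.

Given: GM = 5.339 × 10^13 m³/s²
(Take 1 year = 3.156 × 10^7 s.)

Convert to SI: T = 19.5 years = 6.1542e+08 s.
Invert Kepler's third law: a = (GM · T² / (4π²))^(1/3).
Substituting T = 6.1542e+08 s and GM = 5.339e+13 m³/s²:
a = (5.339e+13 · (6.1542e+08)² / (4π²))^(1/3) m
a ≈ 8.001e+09 m = 8.001 Gm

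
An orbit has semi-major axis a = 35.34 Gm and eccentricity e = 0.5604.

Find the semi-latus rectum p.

Convert to SI: a = 35.34 Gm = 3.534e+10 m.
p = a (1 − e²).
p = 3.534e+10 · (1 − (0.5604)²) = 3.534e+10 · 0.685952 ≈ 2.424e+10 m = 24.24 Gm.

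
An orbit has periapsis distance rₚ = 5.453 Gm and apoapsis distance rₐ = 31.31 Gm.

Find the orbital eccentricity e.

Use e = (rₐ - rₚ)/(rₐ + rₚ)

Convert to SI: rₚ = 5.453 Gm = 5.453e+09 m; rₐ = 31.31 Gm = 3.131e+10 m.
e = (rₐ − rₚ) / (rₐ + rₚ).
e = (3.131e+10 − 5.453e+09) / (3.131e+10 + 5.453e+09) = 2.5857e+10 / 3.6763e+10 ≈ 0.7033.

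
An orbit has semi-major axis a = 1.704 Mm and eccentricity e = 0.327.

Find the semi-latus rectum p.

Convert to SI: a = 1.704 Mm = 1.704e+06 m.
p = a (1 − e²).
p = 1.704e+06 · (1 − (0.327)²) = 1.704e+06 · 0.893071 ≈ 1.522e+06 m = 1.522 Mm.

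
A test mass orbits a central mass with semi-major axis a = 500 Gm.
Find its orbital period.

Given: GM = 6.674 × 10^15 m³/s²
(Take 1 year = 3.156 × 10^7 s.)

Convert to SI: a = 500 Gm = 5e+11 m.
Kepler's third law: T = 2π √(a³ / GM).
Substituting a = 5e+11 m and GM = 6.674e+15 m³/s²:
T = 2π √((5e+11)³ / 6.674e+15) s
T ≈ 2.719e+10 s = 861.6 years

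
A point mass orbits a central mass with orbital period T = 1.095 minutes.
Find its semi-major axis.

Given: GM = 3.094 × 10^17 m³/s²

Convert to SI: T = 1.095 minutes = 65.7 s.
Invert Kepler's third law: a = (GM · T² / (4π²))^(1/3).
Substituting T = 65.7 s and GM = 3.094e+17 m³/s²:
a = (3.094e+17 · (65.7)² / (4π²))^(1/3) m
a ≈ 3.234e+06 m = 3.234 × 10^6 m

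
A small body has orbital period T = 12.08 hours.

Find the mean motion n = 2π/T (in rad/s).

Convert to SI: T = 12.08 hours = 43488 s.
n = 2π / T.
n = 2π / 43488 s ≈ 0.0001445 rad/s.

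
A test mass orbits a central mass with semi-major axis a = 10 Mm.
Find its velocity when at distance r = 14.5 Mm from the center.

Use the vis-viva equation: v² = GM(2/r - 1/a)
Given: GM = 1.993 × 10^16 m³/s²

Convert to SI: a = 10 Mm = 1e+07 m; r = 14.5 Mm = 1.45e+07 m.
Vis-viva: v = √(GM · (2/r − 1/a)).
2/r − 1/a = 2/1.45e+07 − 1/1e+07 = 3.7931e-08 m⁻¹.
v = √(1.993e+16 · 3.7931e-08) m/s ≈ 2.749e+04 m/s = 27.49 km/s.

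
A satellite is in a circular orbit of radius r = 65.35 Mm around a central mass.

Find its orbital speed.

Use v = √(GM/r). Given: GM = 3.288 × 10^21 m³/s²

Convert to SI: r = 65.35 Mm = 6.535e+07 m.
For a circular orbit, gravity supplies the centripetal force, so v = √(GM / r).
v = √(3.288e+21 / 6.535e+07) m/s ≈ 7.093e+06 m/s = 7093 km/s.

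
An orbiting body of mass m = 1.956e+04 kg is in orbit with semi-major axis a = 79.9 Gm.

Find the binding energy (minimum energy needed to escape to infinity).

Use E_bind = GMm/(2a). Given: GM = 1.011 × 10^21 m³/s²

Convert to SI: a = 79.9 Gm = 7.99e+10 m.
Total orbital energy is E = −GMm/(2a); binding energy is E_bind = −E = GMm/(2a).
E_bind = 1.011e+21 · 1.956e+04 / (2 · 7.99e+10) J ≈ 1.237e+14 J = 123.7 TJ.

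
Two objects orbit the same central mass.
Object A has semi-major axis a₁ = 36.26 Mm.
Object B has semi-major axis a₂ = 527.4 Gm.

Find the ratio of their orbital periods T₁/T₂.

Convert to SI: a₁ = 36.26 Mm = 3.626e+07 m; a₂ = 527.4 Gm = 5.274e+11 m.
From Kepler's third law, (T₁/T₂)² = (a₁/a₂)³, so T₁/T₂ = (a₁/a₂)^(3/2).
a₁/a₂ = 3.626e+07 / 5.274e+11 = 6.87524e-05.
T₁/T₂ = (6.87524e-05)^(3/2) ≈ 5.701e-07.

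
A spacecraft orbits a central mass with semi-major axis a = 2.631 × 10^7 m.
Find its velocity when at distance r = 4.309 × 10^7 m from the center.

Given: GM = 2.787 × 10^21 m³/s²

Vis-viva: v = √(GM · (2/r − 1/a)).
2/r − 1/a = 2/4.309e+07 − 1/2.631e+07 = 8.40612e-09 m⁻¹.
v = √(2.787e+21 · 8.40612e-09) m/s ≈ 4.84e+06 m/s = 4840 km/s.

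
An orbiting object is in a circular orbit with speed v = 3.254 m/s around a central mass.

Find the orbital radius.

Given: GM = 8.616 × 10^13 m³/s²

For a circular orbit, v² = GM / r, so r = GM / v².
r = 8.616e+13 / (3.254)² m ≈ 8.137e+12 m = 8.137 Tm.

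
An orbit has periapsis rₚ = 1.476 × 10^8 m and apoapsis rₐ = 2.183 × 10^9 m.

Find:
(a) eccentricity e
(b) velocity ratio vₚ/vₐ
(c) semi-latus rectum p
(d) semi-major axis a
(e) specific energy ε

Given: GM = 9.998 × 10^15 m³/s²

(a) e = (rₐ − rₚ)/(rₐ + rₚ) = (2.183e+09 − 1.476e+08)/(2.183e+09 + 1.476e+08) ≈ 0.8733
(b) Conservation of angular momentum (rₚvₚ = rₐvₐ) gives vₚ/vₐ = rₐ/rₚ = 2.183e+09/1.476e+08 ≈ 14.79
(c) From a = (rₚ + rₐ)/2 = 1.1653e+09 m and e = (rₐ − rₚ)/(rₐ + rₚ) = 0.873337, p = a(1 − e²) = 1.1653e+09 · (1 − (0.873337)²) ≈ 2.765e+08 m
(d) a = (rₚ + rₐ)/2 = (1.476e+08 + 2.183e+09)/2 ≈ 1.165e+09 m
(e) With a = (rₚ + rₐ)/2 = 1.1653e+09 m, ε = −GM/(2a) = −9.998e+15/(2 · 1.1653e+09) J/kg ≈ -4.29e+06 J/kg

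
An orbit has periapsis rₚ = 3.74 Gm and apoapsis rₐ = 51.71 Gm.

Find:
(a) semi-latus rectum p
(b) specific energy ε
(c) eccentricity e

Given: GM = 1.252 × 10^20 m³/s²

Convert to SI: rₚ = 3.74 Gm = 3.74e+09 m; rₐ = 51.71 Gm = 5.171e+10 m.
(a) From a = (rₚ + rₐ)/2 = 2.7725e+10 m and e = (rₐ − rₚ)/(rₐ + rₚ) = 0.865104, p = a(1 − e²) = 2.7725e+10 · (1 − (0.865104)²) ≈ 6.975e+09 m
(b) With a = (rₚ + rₐ)/2 = 2.7725e+10 m, ε = −GM/(2a) = −1.252e+20/(2 · 2.7725e+10) J/kg ≈ -2.258e+09 J/kg
(c) e = (rₐ − rₚ)/(rₐ + rₚ) = (5.171e+10 − 3.74e+09)/(5.171e+10 + 3.74e+09) ≈ 0.8651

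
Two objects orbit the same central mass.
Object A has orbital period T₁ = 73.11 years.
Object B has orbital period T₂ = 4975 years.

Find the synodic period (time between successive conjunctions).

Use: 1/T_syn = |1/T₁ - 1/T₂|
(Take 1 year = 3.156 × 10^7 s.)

Convert to SI: T₁ = 73.11 years = 2.30735e+09 s; T₂ = 4975 years = 1.57011e+11 s.
T_syn = |T₁ · T₂ / (T₁ − T₂)|.
T_syn = |2.30735e+09 · 1.57011e+11 / (2.30735e+09 − 1.57011e+11)| s ≈ 2.342e+09 s = 74.2 years.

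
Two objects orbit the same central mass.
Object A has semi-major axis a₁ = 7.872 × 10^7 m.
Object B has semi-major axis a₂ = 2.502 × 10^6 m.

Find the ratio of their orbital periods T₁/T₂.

From Kepler's third law, (T₁/T₂)² = (a₁/a₂)³, so T₁/T₂ = (a₁/a₂)^(3/2).
a₁/a₂ = 7.872e+07 / 2.502e+06 = 31.4628.
T₁/T₂ = (31.4628)^(3/2) ≈ 176.5.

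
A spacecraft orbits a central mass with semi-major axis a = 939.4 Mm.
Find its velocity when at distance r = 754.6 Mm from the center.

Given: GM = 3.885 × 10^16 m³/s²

Convert to SI: a = 939.4 Mm = 9.394e+08 m; r = 754.6 Mm = 7.546e+08 m.
Vis-viva: v = √(GM · (2/r − 1/a)).
2/r − 1/a = 2/7.546e+08 − 1/9.394e+08 = 1.5859e-09 m⁻¹.
v = √(3.885e+16 · 1.5859e-09) m/s ≈ 7849 m/s = 7.849 km/s.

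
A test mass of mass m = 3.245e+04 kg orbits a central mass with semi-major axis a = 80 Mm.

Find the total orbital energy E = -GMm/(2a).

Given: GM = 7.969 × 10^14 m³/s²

Convert to SI: a = 80 Mm = 8e+07 m.
E = −GMm / (2a).
E = −7.969e+14 · 3.245e+04 / (2 · 8e+07) J ≈ -1.616e+11 J = -161.6 GJ.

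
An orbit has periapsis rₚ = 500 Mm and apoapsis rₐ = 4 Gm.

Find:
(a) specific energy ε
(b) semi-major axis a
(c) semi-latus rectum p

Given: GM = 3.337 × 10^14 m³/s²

Convert to SI: rₚ = 500 Mm = 5e+08 m; rₐ = 4 Gm = 4e+09 m.
(a) With a = (rₚ + rₐ)/2 = 2.25e+09 m, ε = −GM/(2a) = −3.337e+14/(2 · 2.25e+09) J/kg ≈ -7.416e+04 J/kg
(b) a = (rₚ + rₐ)/2 = (5e+08 + 4e+09)/2 ≈ 2.25e+09 m
(c) From a = (rₚ + rₐ)/2 = 2.25e+09 m and e = (rₐ − rₚ)/(rₐ + rₚ) = 0.777778, p = a(1 − e²) = 2.25e+09 · (1 − (0.777778)²) ≈ 8.889e+08 m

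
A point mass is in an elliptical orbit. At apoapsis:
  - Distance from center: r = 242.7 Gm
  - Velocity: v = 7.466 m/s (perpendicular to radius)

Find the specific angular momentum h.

Convert to SI: r = 242.7 Gm = 2.427e+11 m.
With v perpendicular to r, h = r · v.
h = 2.427e+11 · 7.466 m²/s ≈ 1.812e+12 m²/s.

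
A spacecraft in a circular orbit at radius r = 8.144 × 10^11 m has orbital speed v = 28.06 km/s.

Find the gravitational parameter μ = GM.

Convert to SI: v = 28.06 km/s = 28060 m/s.
For a circular orbit v² = GM/r, so GM = v² · r.
GM = (28060)² · 8.144e+11 m³/s² ≈ 6.412e+20 m³/s² = 6.412 × 10^20 m³/s².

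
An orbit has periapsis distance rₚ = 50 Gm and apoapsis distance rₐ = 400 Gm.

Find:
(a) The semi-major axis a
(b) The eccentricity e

Convert to SI: rₚ = 50 Gm = 5e+10 m; rₐ = 400 Gm = 4e+11 m.
(a) a = (rₚ + rₐ) / 2 = (5e+10 + 4e+11) / 2 ≈ 2.25e+11 m = 225 Gm.
(b) e = (rₐ − rₚ) / (rₐ + rₚ) = (4e+11 − 5e+10) / (4e+11 + 5e+10) ≈ 0.7778.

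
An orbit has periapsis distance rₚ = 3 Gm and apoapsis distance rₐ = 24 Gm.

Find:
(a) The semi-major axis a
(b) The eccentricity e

Convert to SI: rₚ = 3 Gm = 3e+09 m; rₐ = 24 Gm = 2.4e+10 m.
(a) a = (rₚ + rₐ) / 2 = (3e+09 + 2.4e+10) / 2 ≈ 1.35e+10 m = 13.5 Gm.
(b) e = (rₐ − rₚ) / (rₐ + rₚ) = (2.4e+10 − 3e+09) / (2.4e+10 + 3e+09) ≈ 0.7778.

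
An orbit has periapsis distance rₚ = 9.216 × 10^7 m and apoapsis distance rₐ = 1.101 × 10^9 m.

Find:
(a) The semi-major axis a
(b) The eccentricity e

(a) a = (rₚ + rₐ) / 2 = (9.216e+07 + 1.101e+09) / 2 ≈ 5.966e+08 m = 5.966 × 10^8 m.
(b) e = (rₐ − rₚ) / (rₐ + rₚ) = (1.101e+09 − 9.216e+07) / (1.101e+09 + 9.216e+07) ≈ 0.8455.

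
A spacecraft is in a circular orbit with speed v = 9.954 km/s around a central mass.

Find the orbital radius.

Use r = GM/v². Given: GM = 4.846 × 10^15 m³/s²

Convert to SI: v = 9.954 km/s = 9954 m/s.
For a circular orbit, v² = GM / r, so r = GM / v².
r = 4.846e+15 / (9954)² m ≈ 4.891e+07 m = 48.91 Mm.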